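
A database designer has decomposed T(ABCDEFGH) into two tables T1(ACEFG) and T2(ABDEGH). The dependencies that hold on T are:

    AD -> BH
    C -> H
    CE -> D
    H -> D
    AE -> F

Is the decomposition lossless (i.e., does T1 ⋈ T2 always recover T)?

No

Common attributes: T1 ∩ T2 = {AEG}.
Closure of {AEG}: AE → F applies, adding F. So (AEG)⁺ = {AEFG}.
The closure contains neither all of T1 = {ACEFG} nor all of T2 = {ABDEGH}, so the common attributes are not a superkey of either fragment. The join is lossy.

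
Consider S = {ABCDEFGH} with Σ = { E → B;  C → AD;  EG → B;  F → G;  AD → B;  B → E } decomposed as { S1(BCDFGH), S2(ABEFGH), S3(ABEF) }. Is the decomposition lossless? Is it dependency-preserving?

lossy and not dependency-preserving

Lossless test (chase): Rows 1 and 3 agree on F; apply F→G and equate their G entries. Rows 1 and 2 agree on B; apply B→E and equate their E entries. No row becomes fully distinguished — the join is lossy.
Dependency preservation: the restricted closure of {C} across the fragments never reaches {AD}, so C → AD cannot be enforced without a join — not preserved.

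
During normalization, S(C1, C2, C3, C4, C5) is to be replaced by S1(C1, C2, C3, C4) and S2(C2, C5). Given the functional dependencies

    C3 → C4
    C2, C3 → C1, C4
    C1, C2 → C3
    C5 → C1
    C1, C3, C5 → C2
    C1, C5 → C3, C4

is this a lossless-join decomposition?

Common attributes: S1 ∩ S2 = {C2}.
No dependency enlarges {C2}, so (C2)⁺ = {C2}.
The closure contains neither all of S1 = {C1, C2, C3, C4} nor all of S2 = {C2, C5}, so the common attributes are not a superkey of either fragment. The join is lossy.

No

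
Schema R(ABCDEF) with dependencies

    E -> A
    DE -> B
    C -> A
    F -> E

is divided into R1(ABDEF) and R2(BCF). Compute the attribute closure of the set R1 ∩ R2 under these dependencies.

R1 ∩ R2 = {BF}.
F → E applies, adding E
E → A applies, adding A
Closure: {ABEF}.

ABEF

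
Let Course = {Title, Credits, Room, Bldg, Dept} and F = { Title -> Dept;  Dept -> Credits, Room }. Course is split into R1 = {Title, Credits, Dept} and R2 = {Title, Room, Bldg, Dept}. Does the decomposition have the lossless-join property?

Yes

Common attributes: R1 ∩ R2 = {Title, Dept}.
Closure of {Title, Dept}: Dept → Credits, Room applies, adding Credits, Room. So (Title, Dept)⁺ = {Title, Credits, Room, Dept}.
This closure contains every attribute of R1, so R1 ∩ R2 → R1. The join is lossless.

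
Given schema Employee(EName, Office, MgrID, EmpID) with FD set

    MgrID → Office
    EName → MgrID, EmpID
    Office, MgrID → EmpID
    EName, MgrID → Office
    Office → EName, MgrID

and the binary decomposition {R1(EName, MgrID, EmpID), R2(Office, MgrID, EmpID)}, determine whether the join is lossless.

Yes

Common attributes: R1 ∩ R2 = {MgrID, EmpID}.
Closure of {MgrID, EmpID}: MgrID → Office applies, adding Office; Office → EName, MgrID applies, adding EName. So (MgrID, EmpID)⁺ = {EName, Office, MgrID, EmpID}.
This closure contains every attribute of R1, so R1 ∩ R2 → R1. The join is lossless.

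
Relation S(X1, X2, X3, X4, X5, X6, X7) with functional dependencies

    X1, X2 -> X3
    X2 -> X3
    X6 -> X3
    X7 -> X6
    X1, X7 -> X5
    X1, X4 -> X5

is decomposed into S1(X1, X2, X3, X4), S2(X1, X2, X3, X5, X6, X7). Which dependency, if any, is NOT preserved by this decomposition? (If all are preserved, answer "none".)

X1, X4 -> X5

Check X1, X4 → X5: no single fragment contains all of {X1, X4, X5}, and the restricted closure of {X1, X4} across the fragments never reaches {X5}.
X1, X2 → X3 is preserved.
X2 → X3 is preserved.
X6 → X3 is preserved.
X7 → X6 is preserved.
X1, X7 → X5 is preserved.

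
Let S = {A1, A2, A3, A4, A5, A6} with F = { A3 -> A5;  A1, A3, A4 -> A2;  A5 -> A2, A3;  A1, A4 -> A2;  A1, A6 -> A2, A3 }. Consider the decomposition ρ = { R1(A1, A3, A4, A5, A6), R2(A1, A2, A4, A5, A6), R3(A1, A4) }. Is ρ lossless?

Yes

Chase test. Columns are A1, A2, A3, A4, A5, A6; row i has aⱼ where attribute j ∈ Ri, else bᵢⱼ.
Initial tableau (one row per fragment):
  row 1: a1 b12 a3 a4 a5 a6
  row 2: a1 a2 b23 a4 a5 a6
  row 3: a1 b32 b33 a4 b35 b36
Rows 1 and 2 agree on A5; apply A5→A2, A3 and equate their A2, A3 entries.
Rows 1 and 3 agree on A1, A4; apply A1, A4→A2 and equate their A2 entries.
Row 1 is now all distinguished symbols — the join is lossless.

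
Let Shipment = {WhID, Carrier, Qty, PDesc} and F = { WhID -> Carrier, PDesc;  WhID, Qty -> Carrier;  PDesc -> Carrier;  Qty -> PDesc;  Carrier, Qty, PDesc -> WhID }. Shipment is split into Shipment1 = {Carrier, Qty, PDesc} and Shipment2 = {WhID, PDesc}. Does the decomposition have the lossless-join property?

No

Common attributes: Shipment1 ∩ Shipment2 = {PDesc}.
Closure of {PDesc}: PDesc → Carrier applies, adding Carrier. So (PDesc)⁺ = {Carrier, PDesc}.
The closure contains neither all of Shipment1 = {Carrier, Qty, PDesc} nor all of Shipment2 = {WhID, PDesc}, so the common attributes are not a superkey of either fragment. The join is lossy.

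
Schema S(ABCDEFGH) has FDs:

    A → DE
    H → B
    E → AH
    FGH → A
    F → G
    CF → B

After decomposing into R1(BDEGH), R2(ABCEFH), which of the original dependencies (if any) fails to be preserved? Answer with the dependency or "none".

F → G

Check F → G: no single fragment contains all of {FG}, and the restricted closure of {F} across the fragments never reaches {G}.
A → DE is preserved.
H → B is preserved.
E → AH is preserved.
FGH → A is preserved.
CF → B is preserved.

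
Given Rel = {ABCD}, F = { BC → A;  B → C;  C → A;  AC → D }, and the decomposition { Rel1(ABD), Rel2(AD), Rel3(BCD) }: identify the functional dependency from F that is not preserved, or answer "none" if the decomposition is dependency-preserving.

C → A

Check C → A: no single fragment contains all of {AC}, and the restricted closure of {C} across the fragments never reaches {A}.
BC → A is preserved.
B → C is preserved.
AC → D is preserved.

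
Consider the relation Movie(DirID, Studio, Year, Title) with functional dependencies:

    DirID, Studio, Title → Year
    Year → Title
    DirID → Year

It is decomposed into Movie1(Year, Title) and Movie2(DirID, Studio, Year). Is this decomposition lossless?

Common attributes: Movie1 ∩ Movie2 = {Year}.
Closure of {Year}: Year → Title applies, adding Title. So (Year)⁺ = {Year, Title}.
This closure contains every attribute of Movie1, so Movie1 ∩ Movie2 → Movie1. The join is lossless.

Yes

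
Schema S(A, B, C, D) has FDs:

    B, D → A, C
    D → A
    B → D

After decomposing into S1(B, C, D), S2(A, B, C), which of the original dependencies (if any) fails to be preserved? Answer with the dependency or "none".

Check D → A: no single fragment contains all of {A, D}, and the restricted closure of {D} across the fragments never reaches {A}.
B, D → A, C is preserved.
B → D is preserved.

D → A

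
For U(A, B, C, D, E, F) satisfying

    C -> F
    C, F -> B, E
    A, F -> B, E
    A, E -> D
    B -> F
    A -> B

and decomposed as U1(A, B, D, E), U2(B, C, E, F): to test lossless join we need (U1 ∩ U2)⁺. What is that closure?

B, E, F

U1 ∩ U2 = {B, E}.
B → F applies, adding F
Closure: {B, E, F}.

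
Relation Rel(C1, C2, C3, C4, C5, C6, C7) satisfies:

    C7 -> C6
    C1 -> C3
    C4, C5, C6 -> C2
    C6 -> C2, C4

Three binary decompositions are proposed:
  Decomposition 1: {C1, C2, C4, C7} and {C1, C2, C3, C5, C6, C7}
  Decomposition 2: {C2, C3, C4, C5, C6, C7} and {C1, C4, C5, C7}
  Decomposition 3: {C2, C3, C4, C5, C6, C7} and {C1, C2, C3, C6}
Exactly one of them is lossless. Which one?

Decomposition 1

Decomposition 1: common = {C1, C2, C7}, closure = {C1, C2, C3, C4, C6, C7} → lossless.
Decomposition 2: common = {C4, C5, C7}, closure = {C2, C4, C5, C6, C7} → lossy.
Decomposition 3: common = {C2, C3, C6}, closure = {C2, C3, C4, C6} → lossy.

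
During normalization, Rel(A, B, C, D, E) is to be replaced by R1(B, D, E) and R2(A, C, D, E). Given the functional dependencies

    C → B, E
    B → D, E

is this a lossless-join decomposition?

No

Common attributes: R1 ∩ R2 = {D, E}.
No dependency enlarges {D, E}, so (D, E)⁺ = {D, E}.
The closure contains neither all of R1 = {B, D, E} nor all of R2 = {A, C, D, E}, so the common attributes are not a superkey of either fragment. The join is lossy.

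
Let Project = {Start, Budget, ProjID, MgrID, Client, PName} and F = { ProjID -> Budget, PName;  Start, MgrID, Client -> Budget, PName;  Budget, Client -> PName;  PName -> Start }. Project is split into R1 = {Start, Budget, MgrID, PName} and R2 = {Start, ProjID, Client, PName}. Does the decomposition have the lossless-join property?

Common attributes: R1 ∩ R2 = {Start, PName}.
No dependency enlarges {Start, PName}, so (Start, PName)⁺ = {Start, PName}.
The closure contains neither all of R1 = {Start, Budget, MgrID, PName} nor all of R2 = {Start, ProjID, Client, PName}, so the common attributes are not a superkey of either fragment. The join is lossy.

No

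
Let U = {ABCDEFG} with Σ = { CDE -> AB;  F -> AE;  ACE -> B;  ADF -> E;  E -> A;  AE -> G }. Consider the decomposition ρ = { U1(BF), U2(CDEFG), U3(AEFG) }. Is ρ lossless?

No

Chase test. Columns are ABCDEFG; row i has aⱼ where attribute j ∈ Ui, else bᵢⱼ.
Initial tableau (one row per fragment):
  row 1: b11 a2 b13 b14 b15 a6 b17
  row 2: b21 b22 a3 a4 a5 a6 a7
  row 3: a1 b32 b33 b34 a5 a6 a7
Rows 1 and 2 agree on F; apply F→AE and equate their AE entries.
Rows 1 and 3 agree on F; apply F→AE and equate their AE entries.
Rows 1 and 2 agree on AE; apply AE→G and equate their G entries.
No row becomes fully distinguished — the join is lossy.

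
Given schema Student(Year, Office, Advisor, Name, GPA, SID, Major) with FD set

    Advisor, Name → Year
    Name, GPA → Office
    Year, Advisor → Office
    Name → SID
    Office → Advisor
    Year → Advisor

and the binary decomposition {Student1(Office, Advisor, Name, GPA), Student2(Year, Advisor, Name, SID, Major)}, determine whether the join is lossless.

No

Common attributes: Student1 ∩ Student2 = {Advisor, Name}.
Closure of {Advisor, Name}: Advisor, Name → Year applies, adding Year; Year, Advisor → Office applies, adding Office; Name → SID applies, adding SID. So (Advisor, Name)⁺ = {Year, Office, Advisor, Name, SID}.
The closure contains neither all of Student1 = {Office, Advisor, Name, GPA} nor all of Student2 = {Year, Advisor, Name, SID, Major}, so the common attributes are not a superkey of either fragment. The join is lossy.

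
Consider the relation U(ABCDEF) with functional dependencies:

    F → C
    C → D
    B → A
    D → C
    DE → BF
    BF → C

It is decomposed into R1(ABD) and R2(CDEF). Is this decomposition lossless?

No

Common attributes: R1 ∩ R2 = {D}.
Closure of {D}: D → C applies, adding C. So (D)⁺ = {CD}.
The closure contains neither all of R1 = {ABD} nor all of R2 = {CDEF}, so the common attributes are not a superkey of either fragment. The join is lossy.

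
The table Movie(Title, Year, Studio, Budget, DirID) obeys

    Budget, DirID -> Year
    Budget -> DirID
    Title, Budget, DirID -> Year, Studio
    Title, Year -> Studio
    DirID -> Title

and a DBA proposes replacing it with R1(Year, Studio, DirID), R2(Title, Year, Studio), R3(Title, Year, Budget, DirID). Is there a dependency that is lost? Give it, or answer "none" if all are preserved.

Budget, DirID → Year lies within R3.
Budget → DirID lies within R3.
Title, Budget, DirID → Year, Studio: restricted closure across fragments reaches Year, Studio.
Title, Year → Studio lies within R2.
DirID → Title lies within R3.
Every dependency is enforceable on the fragments, so the decomposition is dependency-preserving.

none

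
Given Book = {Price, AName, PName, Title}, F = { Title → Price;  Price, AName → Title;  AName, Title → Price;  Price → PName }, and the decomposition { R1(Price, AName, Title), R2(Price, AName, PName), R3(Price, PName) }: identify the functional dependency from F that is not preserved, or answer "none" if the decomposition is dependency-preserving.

none

Title → Price lies within R1.
Price, AName → Title lies within R1.
AName, Title → Price lies within R1.
Price → PName lies within R2.
Every dependency is enforceable on the fragments, so the decomposition is dependency-preserving.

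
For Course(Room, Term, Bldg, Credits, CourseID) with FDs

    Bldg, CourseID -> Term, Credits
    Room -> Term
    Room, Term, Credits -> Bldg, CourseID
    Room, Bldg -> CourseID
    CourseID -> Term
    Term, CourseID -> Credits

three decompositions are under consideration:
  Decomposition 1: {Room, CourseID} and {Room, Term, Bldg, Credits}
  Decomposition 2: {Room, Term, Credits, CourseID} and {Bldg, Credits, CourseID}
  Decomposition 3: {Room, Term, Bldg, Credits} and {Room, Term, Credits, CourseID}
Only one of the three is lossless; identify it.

Decomposition 1: common = {Room}, closure = {Room, Term} → lossy.
Decomposition 2: common = {Credits, CourseID}, closure = {Term, Credits, CourseID} → lossy.
Decomposition 3: common = {Room, Term, Credits}, closure = {Room, Term, Bldg, Credits, CourseID} → lossless.

Decomposition 3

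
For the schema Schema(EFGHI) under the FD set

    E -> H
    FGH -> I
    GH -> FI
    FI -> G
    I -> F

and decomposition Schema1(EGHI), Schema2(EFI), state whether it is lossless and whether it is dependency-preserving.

Lossless test: (EI)⁺ = {EFGHI}, which contains all of one fragment — lossless.
Dependency preservation: FGH → I; GH → FI; FI → G are not contained in any single fragment, but the restricted closure of each left-hand side across the fragments still reaches the right-hand side; the remaining FDs each lie inside some fragment. All dependencies are preserved.

lossless and dependency-preserving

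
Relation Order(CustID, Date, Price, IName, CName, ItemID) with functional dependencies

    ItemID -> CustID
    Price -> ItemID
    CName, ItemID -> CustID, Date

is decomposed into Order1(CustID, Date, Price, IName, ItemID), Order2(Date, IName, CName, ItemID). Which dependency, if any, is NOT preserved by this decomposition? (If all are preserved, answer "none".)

ItemID → CustID lies within Order1.
Price → ItemID lies within Order1.
CName, ItemID → CustID, Date: restricted closure across fragments reaches CustID, Date.
Every dependency is enforceable on the fragments, so the decomposition is dependency-preserving.

none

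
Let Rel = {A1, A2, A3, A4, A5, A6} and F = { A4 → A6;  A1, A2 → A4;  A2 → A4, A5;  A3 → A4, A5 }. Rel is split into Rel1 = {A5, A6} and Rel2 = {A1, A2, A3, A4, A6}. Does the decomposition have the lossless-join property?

No

Common attributes: Rel1 ∩ Rel2 = {A6}.
No dependency enlarges {A6}, so (A6)⁺ = {A6}.
The closure contains neither all of Rel1 = {A5, A6} nor all of Rel2 = {A1, A2, A3, A4, A6}, so the common attributes are not a superkey of either fragment. The join is lossy.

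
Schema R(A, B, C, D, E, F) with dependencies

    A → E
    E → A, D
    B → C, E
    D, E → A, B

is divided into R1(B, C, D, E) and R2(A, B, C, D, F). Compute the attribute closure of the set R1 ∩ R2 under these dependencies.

R1 ∩ R2 = {B, C, D}.
B → C, E applies, adding E
D, E → A, B applies, adding A
Closure: {A, B, C, D, E}.

A, B, C, D, E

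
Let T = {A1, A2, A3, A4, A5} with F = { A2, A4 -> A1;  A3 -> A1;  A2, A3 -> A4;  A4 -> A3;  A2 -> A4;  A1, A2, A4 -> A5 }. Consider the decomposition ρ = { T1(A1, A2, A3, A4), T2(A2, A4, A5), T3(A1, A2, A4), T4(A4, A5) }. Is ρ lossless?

Chase test. Columns are A1, A2, A3, A4, A5; row i has aⱼ where attribute j ∈ Ti, else bᵢⱼ.
Initial tableau (one row per fragment):
  row 1: a1 a2 a3 a4 b15
  row 2: b21 a2 b23 a4 a5
  row 3: a1 a2 b33 a4 b35
  row 4: b41 b42 b43 a4 a5
Rows 1 and 2 agree on A2, A4; apply A2, A4→A1 and equate their A1 entries.
Rows 1 and 2 agree on A4; apply A4→A3 and equate their A3 entries.
Rows 1 and 3 agree on A4; apply A4→A3 and equate their A3 entries.
Rows 1 and 4 agree on A4; apply A4→A3 and equate their A3 entries.
Rows 1 and 2 agree on A1, A2, A4; apply A1, A2, A4→A5 and equate their A5 entries.
Rows 1 and 3 agree on A1, A2, A4; apply A1, A2, A4→A5 and equate their A5 entries.
Rows 1 and 4 agree on A3; apply A3→A1 and equate their A1 entries.
Row 1 is now all distinguished symbols — the join is lossless.

Yes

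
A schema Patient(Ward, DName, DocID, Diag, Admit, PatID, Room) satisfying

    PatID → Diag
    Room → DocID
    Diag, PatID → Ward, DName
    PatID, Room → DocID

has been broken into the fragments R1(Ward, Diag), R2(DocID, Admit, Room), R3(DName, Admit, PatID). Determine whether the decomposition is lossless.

No

Chase test. Columns are Ward, DName, DocID, Diag, Admit, PatID, Room; row i has aⱼ where attribute j ∈ Ri, else bᵢⱼ.
Initial tableau (one row per fragment):
  row 1: a1 b12 b13 a4 b15 b16 b17
  row 2: b21 b22 a3 b24 a5 b26 a7
  row 3: b31 a2 b33 b34 a5 a6 b37
No row becomes fully distinguished — the join is lossy.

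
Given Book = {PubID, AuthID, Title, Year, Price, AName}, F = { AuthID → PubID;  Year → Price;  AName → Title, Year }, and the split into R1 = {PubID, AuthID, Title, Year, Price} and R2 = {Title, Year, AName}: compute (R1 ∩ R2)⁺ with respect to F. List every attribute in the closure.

R1 ∩ R2 = {Title, Year}.
Year → Price applies, adding Price
Closure: {Title, Year, Price}.

Title, Year, Price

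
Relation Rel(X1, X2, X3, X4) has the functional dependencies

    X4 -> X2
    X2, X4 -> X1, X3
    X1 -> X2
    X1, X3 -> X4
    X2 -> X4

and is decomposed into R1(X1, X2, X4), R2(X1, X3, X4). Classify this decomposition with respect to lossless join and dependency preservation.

lossless and dependency-preserving

Lossless test: (X1, X4)⁺ = {X1, X2, X3, X4}, which contains all of one fragment — lossless.
Dependency preservation: X2, X4 → X1, X3 is not contained in any single fragment, but the restricted closure of its left-hand side across the fragments still reaches the right-hand side; the remaining FDs each lie inside some fragment. All dependencies are preserved.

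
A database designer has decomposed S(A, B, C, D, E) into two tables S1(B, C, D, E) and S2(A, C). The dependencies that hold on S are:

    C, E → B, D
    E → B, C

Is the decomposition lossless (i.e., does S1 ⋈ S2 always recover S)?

No

Common attributes: S1 ∩ S2 = {C}.
No dependency enlarges {C}, so (C)⁺ = {C}.
The closure contains neither all of S1 = {B, C, D, E} nor all of S2 = {A, C}, so the common attributes are not a superkey of either fragment. The join is lossy.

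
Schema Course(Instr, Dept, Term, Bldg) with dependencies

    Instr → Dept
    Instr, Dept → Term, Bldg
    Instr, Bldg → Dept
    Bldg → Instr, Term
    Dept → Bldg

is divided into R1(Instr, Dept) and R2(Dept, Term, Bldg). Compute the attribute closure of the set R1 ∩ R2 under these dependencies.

R1 ∩ R2 = {Dept}.
Dept → Bldg applies, adding Bldg
Bldg → Instr, Term applies, adding Instr, Term
Closure: {Instr, Dept, Term, Bldg}.

Instr, Dept, Term, Bldg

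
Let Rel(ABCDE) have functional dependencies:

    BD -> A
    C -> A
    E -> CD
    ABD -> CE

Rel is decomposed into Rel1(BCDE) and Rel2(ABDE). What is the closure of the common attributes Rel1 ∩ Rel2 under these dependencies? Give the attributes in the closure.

ABCDE

Rel1 ∩ Rel2 = {BDE}.
BD → A applies, adding A
E → CD applies, adding C
Closure: {ABCDE}.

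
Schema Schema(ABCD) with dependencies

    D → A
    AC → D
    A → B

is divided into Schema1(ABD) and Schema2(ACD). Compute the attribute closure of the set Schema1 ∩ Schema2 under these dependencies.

Schema1 ∩ Schema2 = {AD}.
A → B applies, adding B
Closure: {ABD}.

ABD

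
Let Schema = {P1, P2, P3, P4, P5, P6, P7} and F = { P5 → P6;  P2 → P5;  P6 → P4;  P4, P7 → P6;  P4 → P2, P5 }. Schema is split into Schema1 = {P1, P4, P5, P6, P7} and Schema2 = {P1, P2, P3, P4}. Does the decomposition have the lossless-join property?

No

Common attributes: Schema1 ∩ Schema2 = {P1, P4}.
Closure of {P1, P4}: P4 → P2, P5 applies, adding P2, P5; P5 → P6 applies, adding P6. So (P1, P4)⁺ = {P1, P2, P4, P5, P6}.
The closure contains neither all of Schema1 = {P1, P4, P5, P6, P7} nor all of Schema2 = {P1, P2, P3, P4}, so the common attributes are not a superkey of either fragment. The join is lossy.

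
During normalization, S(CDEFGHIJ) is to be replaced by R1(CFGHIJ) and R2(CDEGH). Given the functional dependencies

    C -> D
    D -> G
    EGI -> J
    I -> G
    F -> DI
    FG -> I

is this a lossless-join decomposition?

Common attributes: R1 ∩ R2 = {CGH}.
Closure of {CGH}: C → D applies, adding D. So (CGH)⁺ = {CDGH}.
The closure contains neither all of R1 = {CFGHIJ} nor all of R2 = {CDEGH}, so the common attributes are not a superkey of either fragment. The join is lossy.

No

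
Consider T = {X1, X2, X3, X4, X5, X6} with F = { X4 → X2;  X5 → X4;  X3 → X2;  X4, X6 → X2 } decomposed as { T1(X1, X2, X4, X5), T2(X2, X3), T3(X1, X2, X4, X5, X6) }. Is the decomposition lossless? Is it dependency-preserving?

lossy but dependency-preserving

Lossless test (chase): applying each FD to every pair of rows produces no changes in the tableau, so no row becomes fully distinguished — the join is lossy.
Dependency preservation: every FD's attributes lie within a single fragment, so each can be enforced locally — preserved.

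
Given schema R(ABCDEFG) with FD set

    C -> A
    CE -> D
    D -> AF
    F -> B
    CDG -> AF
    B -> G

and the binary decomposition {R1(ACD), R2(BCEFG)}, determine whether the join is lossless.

No

Common attributes: R1 ∩ R2 = {C}.
Closure of {C}: C → A applies, adding A. So (C)⁺ = {AC}.
The closure contains neither all of R1 = {ACD} nor all of R2 = {BCEFG}, so the common attributes are not a superkey of either fragment. The join is lossy.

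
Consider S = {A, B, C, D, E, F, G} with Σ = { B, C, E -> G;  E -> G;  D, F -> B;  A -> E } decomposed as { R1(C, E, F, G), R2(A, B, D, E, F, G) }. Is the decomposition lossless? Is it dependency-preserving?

Lossless test: (E, F, G)⁺ = {E, F, G}, which is a superkey of neither fragment — lossy.
Dependency preservation: B, C, E → G is not contained in any single fragment, but the restricted closure of its left-hand side across the fragments still reaches the right-hand side; the remaining FDs each lie inside some fragment. All dependencies are preserved.

lossy but dependency-preserving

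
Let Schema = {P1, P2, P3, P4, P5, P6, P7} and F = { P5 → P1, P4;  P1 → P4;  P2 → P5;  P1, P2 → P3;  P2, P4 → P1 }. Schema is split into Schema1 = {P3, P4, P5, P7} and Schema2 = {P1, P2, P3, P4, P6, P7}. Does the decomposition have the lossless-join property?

Common attributes: Schema1 ∩ Schema2 = {P3, P4, P7}.
No dependency enlarges {P3, P4, P7}, so (P3, P4, P7)⁺ = {P3, P4, P7}.
The closure contains neither all of Schema1 = {P3, P4, P5, P7} nor all of Schema2 = {P1, P2, P3, P4, P6, P7}, so the common attributes are not a superkey of either fragment. The join is lossy.

No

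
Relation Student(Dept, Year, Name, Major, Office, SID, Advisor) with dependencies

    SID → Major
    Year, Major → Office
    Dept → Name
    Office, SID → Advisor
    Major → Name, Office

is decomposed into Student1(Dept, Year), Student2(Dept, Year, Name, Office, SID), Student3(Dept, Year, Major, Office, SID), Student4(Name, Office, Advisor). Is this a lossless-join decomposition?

No

Chase test. Columns are Dept, Year, Name, Major, Office, SID, Advisor; row i has aⱼ where attribute j ∈ Studenti, else bᵢⱼ.
Initial tableau (one row per fragment):
  row 1: a1 a2 b13 b14 b15 b16 b17
  row 2: a1 a2 a3 b24 a5 a6 b27
  row 3: a1 a2 b33 a4 a5 a6 b37
  row 4: b41 b42 a3 b44 a5 b46 a7
Rows 2 and 3 agree on SID; apply SID→Major and equate their Major entries.
Rows 1 and 2 agree on Dept; apply Dept→Name and equate their Name entries.
Rows 1 and 3 agree on Dept; apply Dept→Name and equate their Name entries.
Rows 2 and 3 agree on Office, SID; apply Office, SID→Advisor and equate their Advisor entries.
No row becomes fully distinguished — the join is lossy.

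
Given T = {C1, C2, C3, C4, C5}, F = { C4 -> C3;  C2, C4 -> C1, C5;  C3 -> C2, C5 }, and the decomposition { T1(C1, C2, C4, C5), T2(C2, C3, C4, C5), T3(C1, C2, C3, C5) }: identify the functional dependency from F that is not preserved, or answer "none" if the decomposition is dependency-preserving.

C4 → C3 lies within T2.
C2, C4 → C1, C5 lies within T1.
C3 → C2, C5 lies within T2.
Every dependency is enforceable on the fragments, so the decomposition is dependency-preserving.

none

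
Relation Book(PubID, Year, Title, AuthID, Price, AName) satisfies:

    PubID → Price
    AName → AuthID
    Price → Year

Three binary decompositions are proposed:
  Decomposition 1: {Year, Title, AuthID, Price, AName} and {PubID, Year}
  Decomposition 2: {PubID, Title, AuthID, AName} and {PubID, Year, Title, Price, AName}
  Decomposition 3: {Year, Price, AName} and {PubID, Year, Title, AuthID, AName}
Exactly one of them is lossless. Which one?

Decomposition 1: common = {Year}, closure = {Year} → lossy.
Decomposition 2: common = {PubID, Title, AName}, closure = {PubID, Year, Title, AuthID, Price, AName} → lossless.
Decomposition 3: common = {Year, AName}, closure = {Year, AuthID, AName} → lossy.

Decomposition 2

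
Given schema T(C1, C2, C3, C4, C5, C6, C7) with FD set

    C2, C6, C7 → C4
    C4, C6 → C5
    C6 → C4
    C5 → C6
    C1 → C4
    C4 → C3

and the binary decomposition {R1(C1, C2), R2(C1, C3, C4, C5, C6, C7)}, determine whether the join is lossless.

No

Common attributes: R1 ∩ R2 = {C1}.
Closure of {C1}: C1 → C4 applies, adding C4; C4 → C3 applies, adding C3. So (C1)⁺ = {C1, C3, C4}.
The closure contains neither all of R1 = {C1, C2} nor all of R2 = {C1, C3, C4, C5, C6, C7}, so the common attributes are not a superkey of either fragment. The join is lossy.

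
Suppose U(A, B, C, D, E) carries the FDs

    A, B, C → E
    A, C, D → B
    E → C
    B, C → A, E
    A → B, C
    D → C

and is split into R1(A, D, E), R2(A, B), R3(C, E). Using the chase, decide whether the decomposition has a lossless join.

Chase test. Columns are A, B, C, D, E; row i has aⱼ where attribute j ∈ Ri, else bᵢⱼ.
Initial tableau (one row per fragment):
  row 1: a1 b12 b13 a4 a5
  row 2: a1 a2 b23 b24 b25
  row 3: b31 b32 a3 b34 a5
Rows 1 and 3 agree on E; apply E→C and equate their C entries.
Rows 1 and 2 agree on A; apply A→B, C and equate their B, C entries.
Rows 1 and 2 agree on A, B, C; apply A, B, C→E and equate their E entries.
Row 1 is now all distinguished symbols — the join is lossless.

Yes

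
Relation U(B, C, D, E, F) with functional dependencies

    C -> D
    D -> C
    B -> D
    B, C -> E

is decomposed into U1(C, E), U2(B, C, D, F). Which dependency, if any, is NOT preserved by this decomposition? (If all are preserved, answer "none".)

Check B, C → E: no single fragment contains all of {B, C, E}, and the restricted closure of {B, C} across the fragments never reaches {E}.
C → D is preserved.
D → C is preserved.
B → D is preserved.

B, C -> E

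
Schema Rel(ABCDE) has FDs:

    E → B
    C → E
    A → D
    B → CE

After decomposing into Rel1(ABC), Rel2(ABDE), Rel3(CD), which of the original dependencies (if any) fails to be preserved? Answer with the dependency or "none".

E → B lies within Rel2.
C → E: restricted closure across fragments reaches E.
A → D lies within Rel2.
B → CE: restricted closure across fragments reaches CE.
Every dependency is enforceable on the fragments, so the decomposition is dependency-preserving.

none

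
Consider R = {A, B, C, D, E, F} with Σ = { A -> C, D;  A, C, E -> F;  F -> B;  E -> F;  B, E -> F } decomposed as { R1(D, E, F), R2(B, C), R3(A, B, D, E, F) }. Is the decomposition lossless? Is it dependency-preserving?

Lossless test (chase): Rows 1 and 3 agree on F; apply F→B and equate their B entries. No row becomes fully distinguished — the join is lossy.
Dependency preservation: the restricted closure of {A} across the fragments never reaches {C, D}, so A → C, D cannot be enforced without a join — not preserved.

lossy and not dependency-preserving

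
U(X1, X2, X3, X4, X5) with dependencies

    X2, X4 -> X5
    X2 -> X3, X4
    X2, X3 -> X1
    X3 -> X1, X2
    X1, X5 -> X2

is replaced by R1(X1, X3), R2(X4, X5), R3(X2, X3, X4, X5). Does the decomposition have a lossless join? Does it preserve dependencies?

lossless but not dependency-preserving

Lossless test (chase): Rows 1 and 3 agree on X3; apply X3→X1, X2 and equate their X1, X2 entries. Rows 1 and 3 agree on X2; apply X2→X3, X4 and equate their X3, X4 entries. Rows 1 and 3 agree on X2, X4; apply X2, X4→X5 and equate their X5 entries. Row 1 is now all distinguished symbols — the join is lossless.
Dependency preservation: the restricted closure of {X1, X5} across the fragments never reaches {X2}, so X1, X5 → X2 cannot be enforced without a join — not preserved.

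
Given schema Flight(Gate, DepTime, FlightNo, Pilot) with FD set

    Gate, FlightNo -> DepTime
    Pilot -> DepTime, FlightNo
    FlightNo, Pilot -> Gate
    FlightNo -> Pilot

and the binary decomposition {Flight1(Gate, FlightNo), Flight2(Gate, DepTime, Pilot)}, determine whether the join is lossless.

No

Common attributes: Flight1 ∩ Flight2 = {Gate}.
No dependency enlarges {Gate}, so (Gate)⁺ = {Gate}.
The closure contains neither all of Flight1 = {Gate, FlightNo} nor all of Flight2 = {Gate, DepTime, Pilot}, so the common attributes are not a superkey of either fragment. The join is lossy.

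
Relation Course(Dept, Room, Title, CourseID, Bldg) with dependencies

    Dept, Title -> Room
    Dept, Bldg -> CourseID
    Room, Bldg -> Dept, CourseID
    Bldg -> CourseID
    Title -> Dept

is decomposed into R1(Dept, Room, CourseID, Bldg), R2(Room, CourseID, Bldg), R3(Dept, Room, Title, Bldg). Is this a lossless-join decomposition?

Chase test. Columns are Dept, Room, Title, CourseID, Bldg; row i has aⱼ where attribute j ∈ Ri, else bᵢⱼ.
Initial tableau (one row per fragment):
  row 1: a1 a2 b13 a4 a5
  row 2: b21 a2 b23 a4 a5
  row 3: a1 a2 a3 b34 a5
Rows 1 and 3 agree on Dept, Bldg; apply Dept, Bldg→CourseID and equate their CourseID entries.
Rows 1 and 2 agree on Room, Bldg; apply Room, Bldg→Dept, CourseID and equate their Dept, CourseID entries.
Row 3 is now all distinguished symbols — the join is lossless.

Yes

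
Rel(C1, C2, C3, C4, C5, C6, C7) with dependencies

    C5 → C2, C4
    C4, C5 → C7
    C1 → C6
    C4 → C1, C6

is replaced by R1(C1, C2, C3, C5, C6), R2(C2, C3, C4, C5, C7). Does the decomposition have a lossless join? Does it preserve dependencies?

Lossless test: (C2, C3, C5)⁺ = {C1, C2, C3, C4, C5, C6, C7}, which contains all of one fragment — lossless.
Dependency preservation: the restricted closure of {C4} across the fragments never reaches {C1, C6}, so C4 → C1, C6 cannot be enforced without a join — not preserved.

lossless but not dependency-preserving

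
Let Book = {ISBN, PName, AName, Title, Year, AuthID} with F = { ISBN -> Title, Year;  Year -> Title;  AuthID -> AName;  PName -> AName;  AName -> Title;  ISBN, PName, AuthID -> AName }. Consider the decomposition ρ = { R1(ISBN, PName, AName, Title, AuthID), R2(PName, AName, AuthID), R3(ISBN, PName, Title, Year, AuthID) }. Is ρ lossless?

Chase test. Columns are ISBN, PName, AName, Title, Year, AuthID; row i has aⱼ where attribute j ∈ Ri, else bᵢⱼ.
Initial tableau (one row per fragment):
  row 1: a1 a2 a3 a4 b15 a6
  row 2: b21 a2 a3 b24 b25 a6
  row 3: a1 a2 b33 a4 a5 a6
Rows 1 and 3 agree on ISBN; apply ISBN→Title, Year and equate their Title, Year entries.
Rows 1 and 3 agree on AuthID; apply AuthID→AName and equate their AName entries.
Rows 1 and 2 agree on AName; apply AName→Title and equate their Title entries.
Row 1 is now all distinguished symbols — the join is lossless.

Yes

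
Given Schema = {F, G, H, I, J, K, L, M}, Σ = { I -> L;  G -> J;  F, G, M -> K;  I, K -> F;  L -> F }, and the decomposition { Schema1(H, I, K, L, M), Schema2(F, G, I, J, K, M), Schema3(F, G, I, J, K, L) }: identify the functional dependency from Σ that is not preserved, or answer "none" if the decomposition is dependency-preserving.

none

I → L lies within Schema1.
G → J lies within Schema2.
F, G, M → K lies within Schema2.
I, K → F lies within Schema2.
L → F lies within Schema3.
Every dependency is enforceable on the fragments, so the decomposition is dependency-preserving.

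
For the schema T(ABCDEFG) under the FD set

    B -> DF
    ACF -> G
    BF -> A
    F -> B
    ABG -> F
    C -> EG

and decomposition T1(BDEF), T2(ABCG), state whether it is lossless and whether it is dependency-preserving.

lossy and not dependency-preserving

Lossless test: (B)⁺ = {ABDF}, which is a superkey of neither fragment — lossy.
Dependency preservation: the restricted closure of {C} across the fragments never reaches {EG}, so C → EG cannot be enforced without a join — not preserved.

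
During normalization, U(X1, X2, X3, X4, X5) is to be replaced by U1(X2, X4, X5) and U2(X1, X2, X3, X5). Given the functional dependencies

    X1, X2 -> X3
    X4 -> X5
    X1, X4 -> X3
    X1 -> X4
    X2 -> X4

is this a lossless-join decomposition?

Common attributes: U1 ∩ U2 = {X2, X5}.
Closure of {X2, X5}: X2 → X4 applies, adding X4. So (X2, X5)⁺ = {X2, X4, X5}.
This closure contains every attribute of U1, so U1 ∩ U2 → U1. The join is lossless.

Yes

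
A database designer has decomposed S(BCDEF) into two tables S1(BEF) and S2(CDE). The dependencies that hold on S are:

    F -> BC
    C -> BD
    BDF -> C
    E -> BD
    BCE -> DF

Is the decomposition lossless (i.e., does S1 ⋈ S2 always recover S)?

No

Common attributes: S1 ∩ S2 = {E}.
Closure of {E}: E → BD applies, adding BD. So (E)⁺ = {BDE}.
The closure contains neither all of S1 = {BEF} nor all of S2 = {CDE}, so the common attributes are not a superkey of either fragment. The join is lossy.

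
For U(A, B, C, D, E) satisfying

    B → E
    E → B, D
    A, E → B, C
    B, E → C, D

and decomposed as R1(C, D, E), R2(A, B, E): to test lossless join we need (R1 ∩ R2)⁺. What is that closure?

B, C, D, E

R1 ∩ R2 = {E}.
E → B, D applies, adding B, D
B, E → C, D applies, adding C
Closure: {B, C, D, E}.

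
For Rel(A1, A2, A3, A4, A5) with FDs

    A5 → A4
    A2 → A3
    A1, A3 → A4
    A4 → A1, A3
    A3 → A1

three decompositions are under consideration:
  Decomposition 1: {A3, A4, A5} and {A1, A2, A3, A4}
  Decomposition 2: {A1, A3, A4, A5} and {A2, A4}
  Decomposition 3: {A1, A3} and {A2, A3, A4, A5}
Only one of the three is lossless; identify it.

Decomposition 1: common = {A3, A4}, closure = {A1, A3, A4} → lossy.
Decomposition 2: common = {A4}, closure = {A1, A3, A4} → lossy.
Decomposition 3: common = {A3}, closure = {A1, A3, A4} → lossless.

Decomposition 3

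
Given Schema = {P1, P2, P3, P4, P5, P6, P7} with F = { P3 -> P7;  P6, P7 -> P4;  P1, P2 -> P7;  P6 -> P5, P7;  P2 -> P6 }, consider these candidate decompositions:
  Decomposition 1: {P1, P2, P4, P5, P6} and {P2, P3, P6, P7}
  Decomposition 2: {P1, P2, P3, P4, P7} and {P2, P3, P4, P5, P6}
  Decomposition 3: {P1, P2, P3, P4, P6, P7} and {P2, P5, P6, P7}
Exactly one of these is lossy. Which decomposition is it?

Decomposition 1

Decomposition 1: common = {P2, P6}, closure = {P2, P4, P5, P6, P7} → lossy.
Decomposition 2: common = {P2, P3, P4}, closure = {P2, P3, P4, P5, P6, P7} → lossless.
Decomposition 3: common = {P2, P6, P7}, closure = {P2, P4, P5, P6, P7} → lossless.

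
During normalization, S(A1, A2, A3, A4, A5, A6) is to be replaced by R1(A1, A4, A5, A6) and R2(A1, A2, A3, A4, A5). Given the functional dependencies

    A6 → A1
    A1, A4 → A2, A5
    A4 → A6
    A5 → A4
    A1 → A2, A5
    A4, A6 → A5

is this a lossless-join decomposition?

Yes

Common attributes: R1 ∩ R2 = {A1, A4, A5}.
Closure of {A1, A4, A5}: A1, A4 → A2, A5 applies, adding A2; A4 → A6 applies, adding A6. So (A1, A4, A5)⁺ = {A1, A2, A4, A5, A6}.
This closure contains every attribute of R1, so R1 ∩ R2 → R1. The join is lossless.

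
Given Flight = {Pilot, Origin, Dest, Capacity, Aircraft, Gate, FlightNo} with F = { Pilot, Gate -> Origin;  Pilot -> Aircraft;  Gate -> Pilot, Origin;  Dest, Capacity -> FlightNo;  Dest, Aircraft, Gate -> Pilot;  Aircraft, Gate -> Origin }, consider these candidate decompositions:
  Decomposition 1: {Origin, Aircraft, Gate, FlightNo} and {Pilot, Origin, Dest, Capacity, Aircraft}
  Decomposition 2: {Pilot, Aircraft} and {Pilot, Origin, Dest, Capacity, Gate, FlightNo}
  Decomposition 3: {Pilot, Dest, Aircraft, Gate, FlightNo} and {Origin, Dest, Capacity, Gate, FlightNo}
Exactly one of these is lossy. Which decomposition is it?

Decomposition 1: common = {Origin, Aircraft}, closure = {Origin, Aircraft} → lossy.
Decomposition 2: common = {Pilot}, closure = {Pilot, Aircraft} → lossless.
Decomposition 3: common = {Dest, Gate, FlightNo}, closure = {Pilot, Origin, Dest, Aircraft, Gate, FlightNo} → lossless.

Decomposition 1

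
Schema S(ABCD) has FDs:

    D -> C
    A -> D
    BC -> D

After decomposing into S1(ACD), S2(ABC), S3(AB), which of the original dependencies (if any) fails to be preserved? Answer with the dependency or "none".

BC -> D

Check BC → D: no single fragment contains all of {BCD}, and the restricted closure of {BC} across the fragments never reaches {D}.
D → C is preserved.
A → D is preserved.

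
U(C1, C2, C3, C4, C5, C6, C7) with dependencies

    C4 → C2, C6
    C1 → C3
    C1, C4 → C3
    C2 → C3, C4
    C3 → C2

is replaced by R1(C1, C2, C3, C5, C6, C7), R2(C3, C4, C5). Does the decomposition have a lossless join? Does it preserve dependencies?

lossless and dependency-preserving

Lossless test: (C3, C5)⁺ = {C2, C3, C4, C5, C6}, which contains all of one fragment — lossless.
Dependency preservation: C4 → C2, C6; C1, C4 → C3; C2 → C3, C4 are not contained in any single fragment, but the restricted closure of each left-hand side across the fragments still reaches the right-hand side; the remaining FDs each lie inside some fragment. All dependencies are preserved.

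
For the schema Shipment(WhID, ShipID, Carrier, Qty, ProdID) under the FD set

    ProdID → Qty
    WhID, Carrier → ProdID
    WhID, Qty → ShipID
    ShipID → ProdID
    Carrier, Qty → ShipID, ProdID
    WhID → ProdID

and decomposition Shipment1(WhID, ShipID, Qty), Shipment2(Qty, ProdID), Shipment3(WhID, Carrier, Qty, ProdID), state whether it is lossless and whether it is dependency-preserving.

Lossless test (chase): Rows 1 and 3 agree on WhID, Qty; apply WhID, Qty→ShipID and equate their ShipID entries. Rows 1 and 3 agree on ShipID; apply ShipID→ProdID and equate their ProdID entries. Row 3 is now all distinguished symbols — the join is lossless.
Dependency preservation: the restricted closure of {ShipID} across the fragments never reaches {ProdID}, so ShipID → ProdID cannot be enforced without a join — not preserved.

lossless but not dependency-preserving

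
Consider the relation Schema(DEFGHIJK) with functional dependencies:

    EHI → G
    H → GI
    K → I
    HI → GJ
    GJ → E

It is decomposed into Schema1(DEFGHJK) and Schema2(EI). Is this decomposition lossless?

No

Common attributes: Schema1 ∩ Schema2 = {E}.
No dependency enlarges {E}, so (E)⁺ = {E}.
The closure contains neither all of Schema1 = {DEFGHJK} nor all of Schema2 = {EI}, so the common attributes are not a superkey of either fragment. The join is lossy.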